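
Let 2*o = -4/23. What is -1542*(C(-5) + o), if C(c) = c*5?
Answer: 889734/23 ≈ 38684.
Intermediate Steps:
C(c) = 5*c
o = -2/23 (o = (-4/23)/2 = (-4*1/23)/2 = (½)*(-4/23) = -2/23 ≈ -0.086957)
-1542*(C(-5) + o) = -1542*(5*(-5) - 2/23) = -1542*(-25 - 2/23) = -1542*(-577)/23 = -257*(-3462/23) = 889734/23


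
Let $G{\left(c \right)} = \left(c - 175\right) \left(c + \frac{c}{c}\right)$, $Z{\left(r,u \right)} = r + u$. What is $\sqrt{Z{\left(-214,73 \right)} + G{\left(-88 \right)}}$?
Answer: $2 \sqrt{5685} \approx 150.8$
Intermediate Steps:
$G{\left(c \right)} = \left(1 + c\right) \left(-175 + c\right)$ ($G{\left(c \right)} = \left(-175 + c\right) \left(c + 1\right) = \left(-175 + c\right) \left(1 + c\right) = \left(1 + c\right) \left(-175 + c\right)$)
$\sqrt{Z{\left(-214,73 \right)} + G{\left(-88 \right)}} = \sqrt{\left(-214 + 73\right) - \left(-15137 - 7744\right)} = \sqrt{-141 + \left(-175 + 7744 + 15312\right)} = \sqrt{-141 + 22881} = \sqrt{22740} = 2 \sqrt{5685}$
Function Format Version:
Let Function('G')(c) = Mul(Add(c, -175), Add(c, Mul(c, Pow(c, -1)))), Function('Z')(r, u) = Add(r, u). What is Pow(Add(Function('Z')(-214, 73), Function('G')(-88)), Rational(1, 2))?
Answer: Mul(2, Pow(5685, Rational(1, 2))) ≈ 150.80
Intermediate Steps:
Function('G')(c) = Mul(Add(1, c), Add(-175, c)) (Function('G')(c) = Mul(Add(-175, c), Add(c, 1)) = Mul(Add(-175, c), Add(1, c)) = Mul(Add(1, c), Add(-175, c)))
Pow(Add(Function('Z')(-214, 73), Function('G')(-88)), Rational(1, 2)) = Pow(Add(Add(-214, 73), Add(-175, Pow(-88, 2), Mul(-174, -88))), Rational(1, 2)) = Pow(Add(-141, Add(-175, 7744, 15312)), Rational(1, 2)) = Pow(Add(-141, 22881), Rational(1, 2)) = Pow(22740, Rational(1, 2)) = Mul(2, Pow(5685, Rational(1, 2)))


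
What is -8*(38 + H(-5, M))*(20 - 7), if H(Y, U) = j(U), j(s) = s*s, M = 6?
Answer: -7696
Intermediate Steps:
j(s) = s**2
H(Y, U) = U**2
-8*(38 + H(-5, M))*(20 - 7) = -8*(38 + 6**2)*(20 - 7) = -8*(38 + 36)*13 = -592*13 = -8*962 = -7696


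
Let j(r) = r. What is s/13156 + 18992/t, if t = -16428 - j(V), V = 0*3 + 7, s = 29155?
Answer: 229303673/216218860 ≈ 1.0605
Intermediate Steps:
V = 7 (V = 0 + 7 = 7)
t = -16435 (t = -16428 - 1*7 = -16428 - 7 = -16435)
s/13156 + 18992/t = 29155/13156 + 18992/(-16435) = 29155*(1/13156) + 18992*(-1/16435) = 29155/13156 - 18992/16435 = 229303673/216218860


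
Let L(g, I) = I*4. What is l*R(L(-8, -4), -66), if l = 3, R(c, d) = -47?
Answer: -141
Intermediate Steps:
L(g, I) = 4*I
l*R(L(-8, -4), -66) = 3*(-47) = -141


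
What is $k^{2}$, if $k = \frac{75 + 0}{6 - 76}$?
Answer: $\frac{225}{196} \approx 1.148$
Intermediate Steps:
$k = - \frac{15}{14}$ ($k = \frac{75}{6 - 76} = \frac{75}{-70} = 75 \left(- \frac{1}{70}\right) = - \frac{15}{14} \approx -1.0714$)
$k^{2} = \left(- \frac{15}{14}\right)^{2} = \frac{225}{196}$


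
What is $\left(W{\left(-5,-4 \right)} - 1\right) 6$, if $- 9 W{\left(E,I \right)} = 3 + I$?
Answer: $- \frac{16}{3} \approx -5.3333$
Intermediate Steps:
$W{\left(E,I \right)} = - \frac{1}{3} - \frac{I}{9}$ ($W{\left(E,I \right)} = - \frac{3 + I}{9} = - \frac{1}{3} - \frac{I}{9}$)
$\left(W{\left(-5,-4 \right)} - 1\right) 6 = \left(\left(- \frac{1}{3} - - \frac{4}{9}\right) - 1\right) 6 = \left(\left(- \frac{1}{3} + \frac{4}{9}\right) - 1\right) 6 = \left(\frac{1}{9} - 1\right) 6 = \left(- \frac{8}{9}\right) 6 = - \frac{16}{3}$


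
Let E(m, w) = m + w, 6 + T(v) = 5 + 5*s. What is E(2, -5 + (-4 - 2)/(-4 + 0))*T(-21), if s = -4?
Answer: 63/2 ≈ 31.500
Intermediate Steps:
T(v) = -21 (T(v) = -6 + (5 + 5*(-4)) = -6 + (5 - 20) = -6 - 15 = -21)
E(2, -5 + (-4 - 2)/(-4 + 0))*T(-21) = (2 + (-5 + (-4 - 2)/(-4 + 0)))*(-21) = (2 + (-5 - 6/(-4)))*(-21) = (2 + (-5 - 6*(-¼)))*(-21) = (2 + (-5 + 3/2))*(-21) = (2 - 7/2)*(-21) = -3/2*(-21) = 63/2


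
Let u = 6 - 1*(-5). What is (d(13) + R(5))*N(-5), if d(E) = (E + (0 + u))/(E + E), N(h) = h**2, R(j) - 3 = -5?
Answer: -350/13 ≈ -26.923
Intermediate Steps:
R(j) = -2 (R(j) = 3 - 5 = -2)
u = 11 (u = 6 + 5 = 11)
d(E) = (11 + E)/(2*E) (d(E) = (E + (0 + 11))/(E + E) = (E + 11)/((2*E)) = (11 + E)*(1/(2*E)) = (11 + E)/(2*E))
(d(13) + R(5))*N(-5) = ((1/2)*(11 + 13)/13 - 2)*(-5)**2 = ((1/2)*(1/13)*24 - 2)*25 = (12/13 - 2)*25 = -14/13*25 = -350/13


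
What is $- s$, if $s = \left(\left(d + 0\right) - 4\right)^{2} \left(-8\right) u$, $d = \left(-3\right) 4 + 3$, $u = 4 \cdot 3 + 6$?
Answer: $24336$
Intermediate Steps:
$u = 18$ ($u = 12 + 6 = 18$)
$d = -9$ ($d = -12 + 3 = -9$)
$s = -24336$ ($s = \left(\left(-9 + 0\right) - 4\right)^{2} \left(-8\right) 18 = \left(-9 - 4\right)^{2} \left(-8\right) 18 = \left(-13\right)^{2} \left(-8\right) 18 = 169 \left(-8\right) 18 = \left(-1352\right) 18 = -24336$)
$- s = \left(-1\right) \left(-24336\right) = 24336$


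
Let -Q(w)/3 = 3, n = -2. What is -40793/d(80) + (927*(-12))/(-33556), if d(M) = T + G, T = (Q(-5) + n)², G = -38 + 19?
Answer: -341928815/855678 ≈ -399.60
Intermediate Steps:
Q(w) = -9 (Q(w) = -3*3 = -9)
G = -19
T = 121 (T = (-9 - 2)² = (-11)² = 121)
d(M) = 102 (d(M) = 121 - 19 = 102)
-40793/d(80) + (927*(-12))/(-33556) = -40793/102 + (927*(-12))/(-33556) = -40793*1/102 - 11124*(-1/33556) = -40793/102 + 2781/8389 = -341928815/855678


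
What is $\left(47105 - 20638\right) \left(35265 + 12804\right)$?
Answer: $1272242223$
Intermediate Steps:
$\left(47105 - 20638\right) \left(35265 + 12804\right) = 26467 \cdot 48069 = 1272242223$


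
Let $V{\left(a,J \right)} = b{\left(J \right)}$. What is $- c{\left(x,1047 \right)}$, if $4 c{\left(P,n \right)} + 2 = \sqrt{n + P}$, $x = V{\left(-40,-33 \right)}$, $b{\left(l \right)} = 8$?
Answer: $\frac{1}{2} - \frac{\sqrt{1055}}{4} \approx -7.6202$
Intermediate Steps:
$V{\left(a,J \right)} = 8$
$x = 8$
$c{\left(P,n \right)} = - \frac{1}{2} + \frac{\sqrt{P + n}}{4}$ ($c{\left(P,n \right)} = - \frac{1}{2} + \frac{\sqrt{n + P}}{4} = - \frac{1}{2} + \frac{\sqrt{P + n}}{4}$)
$- c{\left(x,1047 \right)} = - (- \frac{1}{2} + \frac{\sqrt{8 + 1047}}{4}) = - (- \frac{1}{2} + \frac{\sqrt{1055}}{4}) = \frac{1}{2} - \frac{\sqrt{1055}}{4}$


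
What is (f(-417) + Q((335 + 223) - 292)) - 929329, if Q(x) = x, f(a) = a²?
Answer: -755174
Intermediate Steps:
(f(-417) + Q((335 + 223) - 292)) - 929329 = ((-417)² + ((335 + 223) - 292)) - 929329 = (173889 + (558 - 292)) - 929329 = (173889 + 266) - 929329 = 174155 - 929329 = -755174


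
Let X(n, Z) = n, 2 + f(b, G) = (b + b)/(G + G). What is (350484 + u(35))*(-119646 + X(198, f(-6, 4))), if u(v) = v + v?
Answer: -41872974192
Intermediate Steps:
f(b, G) = -2 + b/G (f(b, G) = -2 + (b + b)/(G + G) = -2 + (2*b)/((2*G)) = -2 + (2*b)*(1/(2*G)) = -2 + b/G)
u(v) = 2*v
(350484 + u(35))*(-119646 + X(198, f(-6, 4))) = (350484 + 2*35)*(-119646 + 198) = (350484 + 70)*(-119448) = 350554*(-119448) = -41872974192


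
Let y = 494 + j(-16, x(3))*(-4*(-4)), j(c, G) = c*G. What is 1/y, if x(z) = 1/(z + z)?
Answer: 3/1354 ≈ 0.0022157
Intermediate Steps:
x(z) = 1/(2*z)
j(c, G) = G*c
y = 1354/3 (y = 494 + (((½)/3)*(-16))*(-4*(-4)) = 494 + (((½)*(⅓))*(-16))*16 = 494 + ((⅙)*(-16))*16 = 494 - 8/3*16 = 494 - 128/3 = 1354/3 ≈ 451.33)
1/y = 1/(1354/3) = 3/1354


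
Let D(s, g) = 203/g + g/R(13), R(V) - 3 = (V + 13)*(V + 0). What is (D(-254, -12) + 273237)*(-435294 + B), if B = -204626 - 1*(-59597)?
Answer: -216270217589717/1364 ≈ -1.5856e+11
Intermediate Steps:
R(V) = 3 + V*(13 + V) (R(V) = 3 + (V + 13)*(V + 0) = 3 + (13 + V)*V = 3 + V*(13 + V))
D(s, g) = 203/g + g/341 (D(s, g) = 203/g + g/(3 + 13² + 13*13) = 203/g + g/(3 + 169 + 169) = 203/g + g/341)
B = -145029 (B = -204626 + 59597 = -145029)
(D(-254, -12) + 273237)*(-435294 + B) = ((203/(-12) + (1/341)*(-12)) + 273237)*(-435294 - 145029) = ((203*(-1/12) - 12/341) + 273237)*(-580323) = ((-203/12 - 12/341) + 273237)*(-580323) = (-69367/4092 + 273237)*(-580323) = (1118016437/4092)*(-580323) = -216270217589717/1364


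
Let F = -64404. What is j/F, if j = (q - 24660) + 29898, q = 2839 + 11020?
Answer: -19097/64404 ≈ -0.29652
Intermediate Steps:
q = 13859
j = 19097 (j = (13859 - 24660) + 29898 = -10801 + 29898 = 19097)
j/F = 19097/(-64404) = 19097*(-1/64404) = -19097/64404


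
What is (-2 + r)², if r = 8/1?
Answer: 36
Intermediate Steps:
r = 8 (r = 8*1 = 8)
(-2 + r)² = (-2 + 8)² = 6² = 36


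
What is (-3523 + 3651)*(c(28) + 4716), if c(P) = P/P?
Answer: 603776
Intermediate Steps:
c(P) = 1
(-3523 + 3651)*(c(28) + 4716) = (-3523 + 3651)*(1 + 4716) = 128*4717 = 603776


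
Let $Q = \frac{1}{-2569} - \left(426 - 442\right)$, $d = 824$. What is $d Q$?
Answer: $\frac{33868872}{2569} \approx 13184.0$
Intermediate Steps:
$Q = \frac{41103}{2569}$ ($Q = - \frac{1}{2569} - \left(426 - 442\right) = - \frac{1}{2569} - -16 = - \frac{1}{2569} + 16 = \frac{41103}{2569} \approx 16.0$)
$d Q = 824 \cdot \frac{41103}{2569} = \frac{33868872}{2569}$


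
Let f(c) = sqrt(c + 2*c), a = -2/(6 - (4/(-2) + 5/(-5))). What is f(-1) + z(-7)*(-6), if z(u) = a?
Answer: 4/3 + I*sqrt(3) ≈ 1.3333 + 1.732*I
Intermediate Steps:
a = -2/9 (a = -2/(6 - (4*(-1/2) + 5*(-1/5))) = -2/(6 - (-2 - 1)) = -2/(6 - 1*(-3)) = -2/(6 + 3) = -2/9 ≈ -0.22222)
f(c) = sqrt(3)*sqrt(c) (f(c) = sqrt(3*c) = sqrt(3)*sqrt(c))
z(u) = -2/9
f(-1) + z(-7)*(-6) = sqrt(3)*sqrt(-1) - 2/9*(-6) = sqrt(3)*I + 4/3 = I*sqrt(3) + 4/3 = 4/3 + I*sqrt(3)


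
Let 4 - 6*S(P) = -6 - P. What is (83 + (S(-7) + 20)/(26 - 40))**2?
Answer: 5212089/784 ≈ 6648.1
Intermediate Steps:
S(P) = 5/3 + P/6 (S(P) = 2/3 - (-6 - P)/6 = 2/3 + (1 + P/6) = 5/3 + P/6)
(83 + (S(-7) + 20)/(26 - 40))**2 = (83 + ((5/3 + (1/6)*(-7)) + 20)/(26 - 40))**2 = (83 + ((5/3 - 7/6) + 20)/(-14))**2 = (83 + (1/2 + 20)*(-1/14))**2 = (83 + (41/2)*(-1/14))**2 = (83 - 41/28)**2 = (2283/28)**2 = 5212089/784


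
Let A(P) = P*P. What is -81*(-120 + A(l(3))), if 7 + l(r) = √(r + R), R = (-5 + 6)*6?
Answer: 8424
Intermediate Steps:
R = 6 (R = 1*6 = 6)
l(r) = -7 + √(6 + r) (l(r) = -7 + √(r + 6) = -7 + √(6 + r))
A(P) = P²
-81*(-120 + A(l(3))) = -81*(-120 + (-7 + √(6 + 3))²) = -81*(-120 + (-7 + √9)²) = -81*(-120 + (-7 + 3)²) = -81*(-120 + (-4)²) = -81*(-120 + 16) = -81*(-104) = 8424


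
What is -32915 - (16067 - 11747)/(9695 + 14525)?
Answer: -39860281/1211 ≈ -32915.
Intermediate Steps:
-32915 - (16067 - 11747)/(9695 + 14525) = -32915 - 4320/24220 = -32915 - 1*216/1211 = -32915 - 216/1211 = -39860281/1211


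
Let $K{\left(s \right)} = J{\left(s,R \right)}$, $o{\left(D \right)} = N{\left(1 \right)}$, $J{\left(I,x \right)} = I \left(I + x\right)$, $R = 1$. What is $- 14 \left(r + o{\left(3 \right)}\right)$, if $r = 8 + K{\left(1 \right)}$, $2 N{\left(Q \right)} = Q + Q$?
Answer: $-154$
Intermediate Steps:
$N{\left(Q \right)} = Q$ ($N{\left(Q \right)} = \frac{Q + Q}{2} = \frac{2 Q}{2} = Q$)
$o{\left(D \right)} = 1$
$K{\left(s \right)} = s \left(1 + s\right)$ ($K{\left(s \right)} = s \left(s + 1\right) = s \left(1 + s\right)$)
$r = 10$ ($r = 8 + 1 \left(1 + 1\right) = 8 + 1 \cdot 2 = 8 + 2 = 10$)
$- 14 \left(r + o{\left(3 \right)}\right) = - 14 \left(10 + 1\right) = \left(-14\right) 11 = -154$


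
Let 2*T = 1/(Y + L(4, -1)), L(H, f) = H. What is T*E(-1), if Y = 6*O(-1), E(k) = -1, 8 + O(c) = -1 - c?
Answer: 1/88 ≈ 0.011364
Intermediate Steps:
O(c) = -9 - c (O(c) = -8 + (-1 - c) = -9 - c)
Y = -48 (Y = 6*(-9 - 1*(-1)) = 6*(-9 + 1) = 6*(-8) = -48)
T = -1/88 (T = 1/(2*(-48 + 4)) = (½)/(-44) = (½)*(-1/44) = -1/88 ≈ -0.011364)
T*E(-1) = -1/88*(-1) = 1/88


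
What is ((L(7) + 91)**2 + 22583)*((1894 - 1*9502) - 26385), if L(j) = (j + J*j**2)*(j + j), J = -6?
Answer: -524984900616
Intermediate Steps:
L(j) = 2*j*(j - 6*j**2) (L(j) = (j - 6*j**2)*(j + j) = (j - 6*j**2)*(2*j) = 2*j*(j - 6*j**2))
((L(7) + 91)**2 + 22583)*((1894 - 1*9502) - 26385) = ((7**2*(2 - 12*7) + 91)**2 + 22583)*((1894 - 1*9502) - 26385) = ((49*(2 - 84) + 91)**2 + 22583)*((1894 - 9502) - 26385) = ((49*(-82) + 91)**2 + 22583)*(-7608 - 26385) = ((-4018 + 91)**2 + 22583)*(-33993) = ((-3927)**2 + 22583)*(-33993) = (15421329 + 22583)*(-33993) = 15443912*(-33993) = -524984900616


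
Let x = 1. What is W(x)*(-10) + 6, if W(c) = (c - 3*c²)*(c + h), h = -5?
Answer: -74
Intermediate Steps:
W(c) = (-5 + c)*(c - 3*c²) (W(c) = (c - 3*c²)*(c - 5) = (c - 3*c²)*(-5 + c) = (-5 + c)*(c - 3*c²))
W(x)*(-10) + 6 = (1*(-5 - 3*1² + 16*1))*(-10) + 6 = (1*(-5 - 3*1 + 16))*(-10) + 6 = (1*(-5 - 3 + 16))*(-10) + 6 = (1*8)*(-10) + 6 = 8*(-10) + 6 = -80 + 6 = -74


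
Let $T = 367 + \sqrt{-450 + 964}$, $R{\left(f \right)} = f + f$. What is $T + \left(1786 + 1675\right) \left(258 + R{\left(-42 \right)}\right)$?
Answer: $602581 + \sqrt{514} \approx 6.026 \cdot 10^{5}$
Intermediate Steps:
$R{\left(f \right)} = 2 f$
$T = 367 + \sqrt{514} \approx 389.67$
$T + \left(1786 + 1675\right) \left(258 + R{\left(-42 \right)}\right) = \left(367 + \sqrt{514}\right) + \left(1786 + 1675\right) \left(258 + 2 \left(-42\right)\right) = \left(367 + \sqrt{514}\right) + 3461 \left(258 - 84\right) = \left(367 + \sqrt{514}\right) + 3461 \cdot 174 = \left(367 + \sqrt{514}\right) + 602214 = 602581 + \sqrt{514}$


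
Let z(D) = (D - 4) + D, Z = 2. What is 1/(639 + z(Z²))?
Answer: 1/643 ≈ 0.0015552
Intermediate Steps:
z(D) = -4 + 2*D (z(D) = (-4 + D) + D = -4 + 2*D)
1/(639 + z(Z²)) = 1/(639 + (-4 + 2*2²)) = 1/(639 + (-4 + 2*4)) = 1/(639 + (-4 + 8)) = 1/(639 + 4) = 1/643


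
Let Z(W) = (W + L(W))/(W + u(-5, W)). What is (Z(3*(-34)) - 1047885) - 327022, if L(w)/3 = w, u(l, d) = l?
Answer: -147114641/107 ≈ -1.3749e+6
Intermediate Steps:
L(w) = 3*w
Z(W) = 4*W/(-5 + W) (Z(W) = (W + 3*W)/(W - 5) = (4*W)/(-5 + W) = 4*W/(-5 + W))
(Z(3*(-34)) - 1047885) - 327022 = (4*(3*(-34))/(-5 + 3*(-34)) - 1047885) - 327022 = (4*(-102)/(-5 - 102) - 1047885) - 327022 = (4*(-102)/(-107) - 1047885) - 327022 = (4*(-102)*(-1/107) - 1047885) - 327022 = (408/107 - 1047885) - 327022 = -112123287/107 - 327022 = -147114641/107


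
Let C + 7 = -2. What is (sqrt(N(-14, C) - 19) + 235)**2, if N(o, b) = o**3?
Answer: 52462 + 1410*I*sqrt(307) ≈ 52462.0 + 24705.0*I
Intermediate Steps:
C = -9 (C = -7 - 2 = -9)
(sqrt(N(-14, C) - 19) + 235)**2 = (sqrt((-14)**3 - 19) + 235)**2 = (sqrt(-2744 - 19) + 235)**2 = (sqrt(-2763) + 235)**2 = (3*I*sqrt(307) + 235)**2 = (235 + 3*I*sqrt(307))**2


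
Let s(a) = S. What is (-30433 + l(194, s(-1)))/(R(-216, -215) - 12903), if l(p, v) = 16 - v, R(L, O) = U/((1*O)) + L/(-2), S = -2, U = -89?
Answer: 594475/250076 ≈ 2.3772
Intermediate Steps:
s(a) = -2
R(L, O) = -89/O - L/2 (R(L, O) = -89/O + L/(-2) = -89/O + L*(-½) = -89/O - L/2)
(-30433 + l(194, s(-1)))/(R(-216, -215) - 12903) = (-30433 + (16 - 1*(-2)))/((-89/(-215) - ½*(-216)) - 12903) = (-30433 + (16 + 2))/((-89*(-1/215) + 108) - 12903) = (-30433 + 18)/((89/215 + 108) - 12903) = -30415/(23309/215 - 12903) = -30415/(-2750836/215) = -30415*(-215/2750836) = 594475/250076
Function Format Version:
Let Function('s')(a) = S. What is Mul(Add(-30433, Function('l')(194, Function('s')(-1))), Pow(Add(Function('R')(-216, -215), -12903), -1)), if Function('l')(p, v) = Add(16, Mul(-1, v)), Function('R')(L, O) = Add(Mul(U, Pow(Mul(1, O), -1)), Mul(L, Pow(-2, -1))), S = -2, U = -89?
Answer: Rational(594475, 250076) ≈ 2.3772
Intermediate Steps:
Function('s')(a) = -2
Function('R')(L, O) = Add(Mul(-89, Pow(O, -1)), Mul(Rational(-1, 2), L)) (Function('R')(L, O) = Add(Mul(-89, Pow(Mul(1, O), -1)), Mul(L, Pow(-2, -1))) = Add(Mul(-89, Pow(O, -1)), Mul(L, Rational(-1, 2))) = Add(Mul(-89, Pow(O, -1)), Mul(Rational(-1, 2), L)))
Mul(Add(-30433, Function('l')(194, Function('s')(-1))), Pow(Add(Function('R')(-216, -215), -12903), -1)) = Mul(Add(-30433, Add(16, Mul(-1, -2))), Pow(Add(Add(Mul(-89, Pow(-215, -1)), Mul(Rational(-1, 2), -216)), -12903), -1)) = Mul(Add(-30433, Add(16, 2)), Pow(Add(Add(Mul(-89, Rational(-1, 215)), 108), -12903), -1)) = Mul(Add(-30433, 18), Pow(Add(Add(Rational(89, 215), 108), -12903), -1)) = Mul(-30415, Pow(Add(Rational(23309, 215), -12903), -1)) = Mul(-30415, Pow(Rational(-2750836, 215), -1)) = Mul(-30415, Rational(-215, 2750836)) = Rational(594475, 250076)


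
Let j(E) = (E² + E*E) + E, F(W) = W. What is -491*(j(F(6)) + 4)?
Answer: -40262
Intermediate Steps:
j(E) = E + 2*E² (j(E) = (E² + E²) + E = 2*E² + E = E + 2*E²)
-491*(j(F(6)) + 4) = -491*(6*(1 + 2*6) + 4) = -491*(6*(1 + 12) + 4) = -491*(6*13 + 4) = -491*(78 + 4) = -491*82 = -40262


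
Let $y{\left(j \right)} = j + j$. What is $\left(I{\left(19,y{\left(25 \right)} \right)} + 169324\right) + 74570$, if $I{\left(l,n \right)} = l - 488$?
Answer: $243425$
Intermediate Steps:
$y{\left(j \right)} = 2 j$
$I{\left(l,n \right)} = -488 + l$
$\left(I{\left(19,y{\left(25 \right)} \right)} + 169324\right) + 74570 = \left(\left(-488 + 19\right) + 169324\right) + 74570 = \left(-469 + 169324\right) + 74570 = 168855 + 74570 = 243425$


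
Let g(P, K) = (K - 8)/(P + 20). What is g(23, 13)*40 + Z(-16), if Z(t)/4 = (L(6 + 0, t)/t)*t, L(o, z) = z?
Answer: -2552/43 ≈ -59.349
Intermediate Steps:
g(P, K) = (-8 + K)/(20 + P)
Z(t) = 4*t (Z(t) = 4*((t/t)*t) = 4*(1*t) = 4*t)
g(23, 13)*40 + Z(-16) = ((-8 + 13)/(20 + 23))*40 + 4*(-16) = (5/43)*40 - 64 = 200/43 - 64 = -2552/43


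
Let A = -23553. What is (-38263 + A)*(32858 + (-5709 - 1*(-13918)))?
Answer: -2538597672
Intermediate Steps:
(-38263 + A)*(32858 + (-5709 - 1*(-13918))) = (-38263 - 23553)*(32858 + (-5709 - 1*(-13918))) = -61816*(32858 + (-5709 + 13918)) = -61816*(32858 + 8209) = -61816*41067 = -2538597672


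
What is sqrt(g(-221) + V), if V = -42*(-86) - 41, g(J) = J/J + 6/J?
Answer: 131*sqrt(10166)/221 ≈ 59.766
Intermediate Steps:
g(J) = 1 + 6/J
V = 3571 (V = 3612 - 41 = 3571)
sqrt(g(-221) + V) = sqrt((6 - 221)/(-221) + 3571) = sqrt(-1/221*(-215) + 3571) = sqrt(215/221 + 3571) = sqrt(789406/221) = 131*sqrt(10166)/221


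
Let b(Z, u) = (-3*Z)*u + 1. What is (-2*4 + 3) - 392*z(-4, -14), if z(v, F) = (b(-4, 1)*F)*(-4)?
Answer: -285381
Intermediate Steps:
b(Z, u) = 1 - 3*Z*u (b(Z, u) = -3*Z*u + 1 = 1 - 3*Z*u)
z(v, F) = -52*F (z(v, F) = ((1 - 3*(-4)*1)*F)*(-4) = ((1 + 12)*F)*(-4) = (13*F)*(-4) = -52*F)
(-2*4 + 3) - 392*z(-4, -14) = (-2*4 + 3) - (-20384)*(-14) = (-8 + 3) - 392*728 = -5 - 285376 = -285381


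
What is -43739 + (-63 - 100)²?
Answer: -17170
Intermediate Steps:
-43739 + (-63 - 100)² = -43739 + (-163)² = -43739 + 26569 = -17170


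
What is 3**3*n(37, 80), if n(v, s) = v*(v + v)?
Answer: 73926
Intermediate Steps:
n(v, s) = 2*v**2 (n(v, s) = v*(2*v) = 2*v**2)
3**3*n(37, 80) = 3**3*(2*37**2) = 27*(2*1369) = 27*2738 = 73926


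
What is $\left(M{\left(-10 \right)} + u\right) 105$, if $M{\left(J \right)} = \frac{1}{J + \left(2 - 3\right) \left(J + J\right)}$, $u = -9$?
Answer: $- \frac{1869}{2} \approx -934.5$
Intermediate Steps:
$M{\left(J \right)} = - \frac{1}{J}$ ($M{\left(J \right)} = \frac{1}{J - 2 J} = \frac{1}{\left(-1\right) J} = - \frac{1}{J}$)
$\left(M{\left(-10 \right)} + u\right) 105 = \left(- \frac{1}{-10} - 9\right) 105 = \left(\left(-1\right) \left(- \frac{1}{10}\right) - 9\right) 105 = \left(\frac{1}{10} - 9\right) 105 = \left(- \frac{89}{10}\right) 105 = - \frac{1869}{2}$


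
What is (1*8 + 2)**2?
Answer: 100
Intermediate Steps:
(1*8 + 2)**2 = (8 + 2)**2 = 10**2 = 100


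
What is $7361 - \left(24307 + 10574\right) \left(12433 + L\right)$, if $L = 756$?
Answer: $-460038148$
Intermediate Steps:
$7361 - \left(24307 + 10574\right) \left(12433 + L\right) = 7361 - \left(24307 + 10574\right) \left(12433 + 756\right) = 7361 - 34881 \cdot 13189 = 7361 - 460045509 = -460038148$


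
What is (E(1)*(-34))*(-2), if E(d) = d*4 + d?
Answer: 340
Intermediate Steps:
E(d) = 5*d (E(d) = 4*d + d = 5*d)
(E(1)*(-34))*(-2) = ((5*1)*(-34))*(-2) = (5*(-34))*(-2) = -170*(-2) = 340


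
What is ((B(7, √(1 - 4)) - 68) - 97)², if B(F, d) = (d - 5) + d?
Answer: 28888 - 680*I*√3 ≈ 28888.0 - 1177.8*I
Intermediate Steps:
B(F, d) = -5 + 2*d (B(F, d) = (-5 + d) + d = -5 + 2*d)
((B(7, √(1 - 4)) - 68) - 97)² = (((-5 + 2*√(1 - 4)) - 68) - 97)² = (((-5 + 2*√(-3)) - 68) - 97)² = (((-5 + 2*(I*√3)) - 68) - 97)² = (((-5 + 2*I*√3) - 68) - 97)² = ((-73 + 2*I*√3) - 97)² = (-170 + 2*I*√3)²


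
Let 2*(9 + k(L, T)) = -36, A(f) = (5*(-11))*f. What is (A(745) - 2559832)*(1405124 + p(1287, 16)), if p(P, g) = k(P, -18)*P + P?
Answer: -3567428131234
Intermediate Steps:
A(f) = -55*f
k(L, T) = -27 (k(L, T) = -9 + (½)*(-36) = -9 - 18 = -27)
p(P, g) = -26*P (p(P, g) = -27*P + P = -26*P)
(A(745) - 2559832)*(1405124 + p(1287, 16)) = (-55*745 - 2559832)*(1405124 - 26*1287) = (-40975 - 2559832)*(1405124 - 33462) = -2600807*1371662 = -3567428131234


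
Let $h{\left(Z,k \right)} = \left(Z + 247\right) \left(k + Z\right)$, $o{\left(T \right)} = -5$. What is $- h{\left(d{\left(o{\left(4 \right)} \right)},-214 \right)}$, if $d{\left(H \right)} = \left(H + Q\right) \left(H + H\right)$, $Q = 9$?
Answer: $52578$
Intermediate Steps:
$d{\left(H \right)} = 2 H \left(9 + H\right)$ ($d{\left(H \right)} = \left(H + 9\right) \left(H + H\right) = \left(9 + H\right) 2 H = 2 H \left(9 + H\right)$)
$h{\left(Z,k \right)} = \left(247 + Z\right) \left(Z + k\right)$
$- h{\left(d{\left(o{\left(4 \right)} \right)},-214 \right)} = - (\left(2 \left(-5\right) \left(9 - 5\right)\right)^{2} + 247 \cdot 2 \left(-5\right) \left(9 - 5\right) + 247 \left(-214\right) + 2 \left(-5\right) \left(9 - 5\right) \left(-214\right)) = - (\left(2 \left(-5\right) 4\right)^{2} + 247 \cdot 2 \left(-5\right) 4 - 52858 + 2 \left(-5\right) 4 \left(-214\right)) = - (\left(-40\right)^{2} + 247 \left(-40\right) - 52858 - -8560) = - (1600 - 9880 - 52858 + 8560) = \left(-1\right) \left(-52578\right) = 52578$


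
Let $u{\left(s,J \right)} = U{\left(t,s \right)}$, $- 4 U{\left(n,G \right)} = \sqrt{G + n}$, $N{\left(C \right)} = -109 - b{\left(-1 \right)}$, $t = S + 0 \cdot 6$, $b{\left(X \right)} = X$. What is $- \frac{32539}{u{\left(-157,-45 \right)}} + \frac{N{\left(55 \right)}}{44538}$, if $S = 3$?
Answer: $- \frac{18}{7423} - \frac{65078 i \sqrt{154}}{77} \approx -0.0024249 - 10488.0 i$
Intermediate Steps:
$t = 3$ ($t = 3 + 0 \cdot 6 = 3 + 0 = 3$)
$N{\left(C \right)} = -108$ ($N{\left(C \right)} = -109 - -1 = -109 + 1 = -108$)
$U{\left(n,G \right)} = - \frac{\sqrt{G + n}}{4}$
$u{\left(s,J \right)} = - \frac{\sqrt{3 + s}}{4}$ ($u{\left(s,J \right)} = - \frac{\sqrt{s + 3}}{4} = - \frac{\sqrt{3 + s}}{4}$)
$- \frac{32539}{u{\left(-157,-45 \right)}} + \frac{N{\left(55 \right)}}{44538} = - \frac{32539}{\left(- \frac{1}{4}\right) \sqrt{3 - 157}} - \frac{108}{44538} = - \frac{32539}{\left(- \frac{1}{4}\right) \sqrt{-154}} - \frac{18}{7423} = - \frac{32539}{\left(- \frac{1}{4}\right) i \sqrt{154}} - \frac{18}{7423} = - 32539 \frac{2 i \sqrt{154}}{77} - \frac{18}{7423} = - \frac{65078 i \sqrt{154}}{77} - \frac{18}{7423} = - \frac{18}{7423} - \frac{65078 i \sqrt{154}}{77}$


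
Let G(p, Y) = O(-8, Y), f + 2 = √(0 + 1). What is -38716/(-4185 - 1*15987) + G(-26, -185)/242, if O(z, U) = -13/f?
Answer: 2407877/1220406 ≈ 1.9730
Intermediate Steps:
f = -1 (f = -2 + √(0 + 1) = -2 + √1 = -2 + 1 = -1)
O(z, U) = 13 (O(z, U) = -13/(-1) = -13*(-1) = 13)
G(p, Y) = 13
-38716/(-4185 - 1*15987) + G(-26, -185)/242 = -38716/(-4185 - 1*15987) + 13/242 = -38716/(-4185 - 15987) + 13*(1/242) = -38716/(-20172) + 13/242 = -38716*(-1/20172) + 13/242 = 9679/5043 + 13/242 = 2407877/1220406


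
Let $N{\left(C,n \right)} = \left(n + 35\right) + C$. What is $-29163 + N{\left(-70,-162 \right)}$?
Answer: $-29360$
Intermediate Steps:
$N{\left(C,n \right)} = 35 + C + n$ ($N{\left(C,n \right)} = \left(35 + n\right) + C = 35 + C + n$)
$-29163 + N{\left(-70,-162 \right)} = -29163 - 197 = -29360$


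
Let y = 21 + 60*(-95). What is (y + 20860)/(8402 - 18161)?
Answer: -15181/9759 ≈ -1.5556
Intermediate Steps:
y = -5679 (y = 21 - 5700 = -5679)
(y + 20860)/(8402 - 18161) = (-5679 + 20860)/(8402 - 18161) = 15181/(-9759) = 15181*(-1/9759) = -15181/9759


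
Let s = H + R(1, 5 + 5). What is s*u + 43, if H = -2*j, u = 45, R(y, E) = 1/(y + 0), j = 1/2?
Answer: 43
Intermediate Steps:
j = ½ ≈ 0.50000
R(y, E) = 1/y
H = -1 (H = -2*½ = -1)
s = 0 (s = -1 + 1/1 = -1 + 1 = 0)
s*u + 43 = 0*45 + 43 = 0 + 43 = 43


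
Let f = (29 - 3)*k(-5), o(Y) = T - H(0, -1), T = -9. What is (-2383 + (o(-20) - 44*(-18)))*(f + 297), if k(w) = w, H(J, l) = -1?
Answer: -267033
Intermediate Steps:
o(Y) = -8 (o(Y) = -9 - 1*(-1) = -9 + 1 = -8)
f = -130 (f = (29 - 3)*(-5) = 26*(-5) = -130)
(-2383 + (o(-20) - 44*(-18)))*(f + 297) = (-2383 + (-8 - 44*(-18)))*(-130 + 297) = (-2383 + (-8 - 1*(-792)))*167 = (-2383 + (-8 + 792))*167 = (-2383 + 784)*167 = -1599*167 = -267033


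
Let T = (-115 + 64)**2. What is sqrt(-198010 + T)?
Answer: I*sqrt(195409) ≈ 442.05*I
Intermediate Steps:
T = 2601 (T = (-51)**2 = 2601)
sqrt(-198010 + T) = sqrt(-198010 + 2601) = sqrt(-195409) = I*sqrt(195409)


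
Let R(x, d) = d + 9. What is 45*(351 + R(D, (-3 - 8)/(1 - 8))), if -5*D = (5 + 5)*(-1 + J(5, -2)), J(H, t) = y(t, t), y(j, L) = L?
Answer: 113895/7 ≈ 16271.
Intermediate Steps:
J(H, t) = t
D = 6 (D = -(5 + 5)*(-1 - 2)/5 = -2*(-3) = -⅕*(-30) = 6)
R(x, d) = 9 + d
45*(351 + R(D, (-3 - 8)/(1 - 8))) = 45*(351 + (9 + (-3 - 8)/(1 - 8))) = 45*(351 + (9 - 11/(-7))) = 45*(351 + (9 - 11*(-⅐))) = 45*(351 + (9 + 11/7)) = 45*(351 + 74/7) = 45*(2531/7) = 113895/7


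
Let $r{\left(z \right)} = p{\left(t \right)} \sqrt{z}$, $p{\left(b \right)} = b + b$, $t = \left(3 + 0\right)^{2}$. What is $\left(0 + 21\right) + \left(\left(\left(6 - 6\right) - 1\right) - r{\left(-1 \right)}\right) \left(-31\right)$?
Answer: $52 + 558 i \approx 52.0 + 558.0 i$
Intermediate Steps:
$t = 9$ ($t = 3^{2} = 9$)
$p{\left(b \right)} = 2 b$
$r{\left(z \right)} = 18 \sqrt{z}$ ($r{\left(z \right)} = 2 \cdot 9 \sqrt{z} = 18 \sqrt{z}$)
$\left(0 + 21\right) + \left(\left(\left(6 - 6\right) - 1\right) - r{\left(-1 \right)}\right) \left(-31\right) = \left(0 + 21\right) + \left(\left(\left(6 - 6\right) - 1\right) - 18 \sqrt{-1}\right) \left(-31\right) = 21 + \left(\left(0 - 1\right) - 18 i\right) \left(-31\right) = 21 + \left(-1 - 18 i\right) \left(-31\right) = 21 + \left(31 + 558 i\right) = 52 + 558 i$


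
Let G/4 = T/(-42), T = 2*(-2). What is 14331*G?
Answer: 38216/7 ≈ 5459.4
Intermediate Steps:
T = -4
G = 8/21 (G = 4*(-4/(-42)) = 4*(-4*(-1/42)) = 4*(2/21) = 8/21 ≈ 0.38095)
14331*G = 14331*(8/21) = 38216/7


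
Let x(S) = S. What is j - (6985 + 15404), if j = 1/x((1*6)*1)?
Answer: -134333/6 ≈ -22389.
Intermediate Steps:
j = 1/6 (j = 1/((1*6)*1) = 1/(6*1) = 1/6 ≈ 0.16667)
j - (6985 + 15404) = 1/6 - (6985 + 15404) = 1/6 - 1*22389 = 1/6 - 22389 = -134333/6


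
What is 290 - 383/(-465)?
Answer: 135233/465 ≈ 290.82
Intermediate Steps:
290 - 383/(-465) = 290 - 1/465*(-383) = 290 + 383/465 = 135233/465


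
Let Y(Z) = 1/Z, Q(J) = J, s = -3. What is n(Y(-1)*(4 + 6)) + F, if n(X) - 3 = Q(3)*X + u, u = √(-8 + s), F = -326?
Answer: -353 + I*√11 ≈ -353.0 + 3.3166*I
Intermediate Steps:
u = I*√11 (u = √(-8 - 3) = √(-11) = I*√11 ≈ 3.3166*I)
n(X) = 3 + 3*X + I*√11 (n(X) = 3 + (3*X + I*√11) = 3 + 3*X + I*√11)
n(Y(-1)*(4 + 6)) + F = (3 + 3*((4 + 6)/(-1)) + I*√11) - 326 = (3 + 3*(-1*10) + I*√11) - 326 = (3 + 3*(-10) + I*√11) - 326 = (3 - 30 + I*√11) - 326 = (-27 + I*√11) - 326 = -353 + I*√11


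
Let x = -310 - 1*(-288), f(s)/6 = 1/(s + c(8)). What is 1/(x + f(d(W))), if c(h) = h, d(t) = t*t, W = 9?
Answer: -89/1952 ≈ -0.045594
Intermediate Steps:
d(t) = t²
f(s) = 6/(8 + s) (f(s) = 6/(s + 8) = 6/(8 + s))
x = -22 (x = -310 + 288 = -22)
1/(x + f(d(W))) = 1/(-22 + 6/(8 + 9²)) = 1/(-22 + 6/(8 + 81)) = 1/(-22 + 6/89) = 1/(-1952/89) = -89/1952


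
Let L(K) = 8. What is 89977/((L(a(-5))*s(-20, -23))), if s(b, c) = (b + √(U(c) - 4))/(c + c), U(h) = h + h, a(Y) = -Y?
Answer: 2069471/90 + 2069471*I*√2/360 ≈ 22994.0 + 8129.6*I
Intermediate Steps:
U(h) = 2*h
s(b, c) = (b + √(-4 + 2*c))/(2*c) (s(b, c) = (b + √(2*c - 4))/(c + c) = (b + √(-4 + 2*c))/((2*c)) = (b + √(-4 + 2*c))*(1/(2*c)) = (b + √(-4 + 2*c))/(2*c))
89977/((L(a(-5))*s(-20, -23))) = 89977/((8*(((½)*(-20) + √(-4 + 2*(-23))/2)/(-23)))) = 89977/((8*(-(-10 + √(-4 - 46)/2)/23))) = 89977/((8*(-(-10 + √(-50)/2)/23))) = 89977/((8*(-(-10 + (5*I*√2)/2)/23))) = 89977/((8*(-(-10 + 5*I*√2/2)/23))) = 89977/((8*(10/23 - 5*I*√2/46))) = 89977/(80/23 - 20*I*√2/23)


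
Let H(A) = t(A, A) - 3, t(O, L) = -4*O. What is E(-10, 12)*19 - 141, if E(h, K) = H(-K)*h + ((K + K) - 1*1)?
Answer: -8254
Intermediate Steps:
H(A) = -3 - 4*A (H(A) = -4*A - 3 = -3 - 4*A)
E(h, K) = -1 + 2*K + h*(-3 + 4*K) (E(h, K) = (-3 - (-4)*K)*h + ((K + K) - 1*1) = (-3 + 4*K)*h + (2*K - 1) = h*(-3 + 4*K) + (-1 + 2*K) = -1 + 2*K + h*(-3 + 4*K))
E(-10, 12)*19 - 141 = (-1 + 2*12 - 10*(-3 + 4*12))*19 - 141 = (-1 + 24 - 10*(-3 + 48))*19 - 141 = (-1 + 24 - 10*45)*19 - 141 = (-1 + 24 - 450)*19 - 141 = -427*19 - 141 = -8113 - 141 = -8254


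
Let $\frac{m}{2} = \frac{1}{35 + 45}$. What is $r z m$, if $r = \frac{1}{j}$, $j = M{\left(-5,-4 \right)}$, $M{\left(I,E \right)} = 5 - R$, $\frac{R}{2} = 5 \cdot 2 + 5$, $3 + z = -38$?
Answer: $\frac{41}{1000} \approx 0.041$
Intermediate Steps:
$z = -41$ ($z = -3 - 38 = -41$)
$R = 30$ ($R = 2 \left(5 \cdot 2 + 5\right) = 2 \left(10 + 5\right) = 2 \cdot 15 = 30$)
$M{\left(I,E \right)} = -25$ ($M{\left(I,E \right)} = 5 - 30 = -25$)
$j = -25$
$r = - \frac{1}{25}$ ($r = \frac{1}{-25} = - \frac{1}{25} \approx -0.04$)
$m = \frac{1}{40}$ ($m = \frac{2}{35 + 45} = \frac{2}{80} = 2 \cdot \frac{1}{80} = \frac{1}{40} \approx 0.025$)
$r z m = \left(- \frac{1}{25}\right) \left(-41\right) \frac{1}{40} = \frac{41}{25} \cdot \frac{1}{40} = \frac{41}{1000}$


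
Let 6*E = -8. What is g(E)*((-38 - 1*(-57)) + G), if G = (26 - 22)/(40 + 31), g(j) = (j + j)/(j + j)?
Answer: 1353/71 ≈ 19.056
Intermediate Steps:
E = -4/3 (E = (1/6)*(-8) = -4/3 ≈ -1.3333)
g(j) = 1 (g(j) = (2*j)/((2*j)) = (2*j)*(1/(2*j)) = 1)
G = 4/71 ≈ 0.056338
g(E)*((-38 - 1*(-57)) + G) = 1*((-38 - 1*(-57)) + 4/71) = 1*((-38 + 57) + 4/71) = 1*(19 + 4/71) = 1*(1353/71) = 1353/71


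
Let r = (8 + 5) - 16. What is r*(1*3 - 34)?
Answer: 93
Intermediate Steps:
r = -3 (r = 13 - 16 = -3)
r*(1*3 - 34) = -3*(1*3 - 34) = -3*(3 - 34) = -3*(-31) = 93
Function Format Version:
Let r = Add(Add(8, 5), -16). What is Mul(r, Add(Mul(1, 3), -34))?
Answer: 93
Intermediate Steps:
r = -3 (r = Add(13, -16) = -3)
Mul(r, Add(Mul(1, 3), -34)) = Mul(-3, Add(Mul(1, 3), -34)) = Mul(-3, Add(3, -34)) = Mul(-3, -31) = 93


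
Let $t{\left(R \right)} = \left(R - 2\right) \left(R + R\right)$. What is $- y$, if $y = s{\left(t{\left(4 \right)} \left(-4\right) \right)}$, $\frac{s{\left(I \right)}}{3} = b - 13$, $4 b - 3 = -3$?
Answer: $39$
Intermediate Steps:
$b = 0$ ($b = \frac{3}{4} + \frac{1}{4} \left(-3\right) = \frac{3}{4} - \frac{3}{4} = 0$)
$t{\left(R \right)} = 2 R \left(-2 + R\right)$ ($t{\left(R \right)} = \left(-2 + R\right) 2 R = 2 R \left(-2 + R\right)$)
$s{\left(I \right)} = -39$ ($s{\left(I \right)} = 3 \left(0 - 13\right) = 3 \left(-13\right) = -39$)
$y = -39$
$- y = \left(-1\right) \left(-39\right) = 39$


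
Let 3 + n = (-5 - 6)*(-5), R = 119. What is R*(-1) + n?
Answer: -67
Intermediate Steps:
n = 52 (n = -3 + (-5 - 6)*(-5) = -3 - 11*(-5) = -3 + 55 = 52)
R*(-1) + n = 119*(-1) + 52 = -119 + 52 = -67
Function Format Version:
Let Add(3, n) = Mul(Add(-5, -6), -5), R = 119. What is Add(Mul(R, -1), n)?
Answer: -67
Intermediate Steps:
n = 52 (n = Add(-3, Mul(Add(-5, -6), -5)) = Add(-3, Mul(-11, -5)) = Add(-3, 55) = 52)
Add(Mul(R, -1), n) = Add(Mul(119, -1), 52) = Add(-119, 52) = -67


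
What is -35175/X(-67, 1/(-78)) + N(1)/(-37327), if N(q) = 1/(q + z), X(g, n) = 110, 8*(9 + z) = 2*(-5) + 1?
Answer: -19169467309/59947162 ≈ -319.77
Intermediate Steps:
z = -81/8 (z = -9 + (2*(-5) + 1)/8 = -9 + (-10 + 1)/8 = -9 + (⅛)*(-9) = -9 - 9/8 = -81/8 ≈ -10.125)
N(q) = 1/(-81/8 + q) (N(q) = 1/(q - 81/8) = 1/(-81/8 + q))
-35175/X(-67, 1/(-78)) + N(1)/(-37327) = -35175/110 + (8/(-81 + 8*1))/(-37327) = -35175*1/110 + (8/(-81 + 8))*(-1/37327) = -7035/22 + (8/(-73))*(-1/37327) = -7035/22 + (8*(-1/73))*(-1/37327) = -7035/22 - 8/73*(-1/37327) = -7035/22 + 8/2724871 = -19169467309/59947162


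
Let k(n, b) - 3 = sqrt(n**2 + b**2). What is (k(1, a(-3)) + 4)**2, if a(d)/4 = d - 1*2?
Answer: (7 + sqrt(401))**2 ≈ 730.35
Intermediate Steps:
a(d) = -8 + 4*d (a(d) = 4*(d - 1*2) = 4*(d - 2) = 4*(-2 + d) = -8 + 4*d)
k(n, b) = 3 + sqrt(b**2 + n**2) (k(n, b) = 3 + sqrt(n**2 + b**2) = 3 + sqrt(b**2 + n**2))
(k(1, a(-3)) + 4)**2 = ((3 + sqrt((-8 + 4*(-3))**2 + 1**2)) + 4)**2 = ((3 + sqrt((-8 - 12)**2 + 1)) + 4)**2 = ((3 + sqrt((-20)**2 + 1)) + 4)**2 = ((3 + sqrt(400 + 1)) + 4)**2 = ((3 + sqrt(401)) + 4)**2 = (7 + sqrt(401))**2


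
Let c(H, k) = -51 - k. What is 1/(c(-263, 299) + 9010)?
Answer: 1/8660 ≈ 0.00011547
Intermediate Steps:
1/(c(-263, 299) + 9010) = 1/((-51 - 1*299) + 9010) = 1/((-51 - 299) + 9010) = 1/(-350 + 9010) = 1/8660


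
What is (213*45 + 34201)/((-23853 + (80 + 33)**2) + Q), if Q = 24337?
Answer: 43786/13253 ≈ 3.3039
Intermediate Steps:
(213*45 + 34201)/((-23853 + (80 + 33)**2) + Q) = (213*45 + 34201)/((-23853 + (80 + 33)**2) + 24337) = (9585 + 34201)/((-23853 + 113**2) + 24337) = 43786/((-23853 + 12769) + 24337) = 43786/(-11084 + 24337) = 43786/13253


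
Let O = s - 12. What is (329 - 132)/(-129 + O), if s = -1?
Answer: -197/142 ≈ -1.3873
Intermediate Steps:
O = -13 (O = -1 - 12 = -13)
(329 - 132)/(-129 + O) = (329 - 132)/(-129 - 13) = 197/(-142) = 197*(-1/142) = -197/142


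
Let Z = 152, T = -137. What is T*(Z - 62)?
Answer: -12330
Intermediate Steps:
T*(Z - 62) = -137*(152 - 62) = -137*90 = -12330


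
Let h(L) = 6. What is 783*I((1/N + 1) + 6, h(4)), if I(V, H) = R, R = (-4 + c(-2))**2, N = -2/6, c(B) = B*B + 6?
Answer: 28188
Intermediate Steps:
c(B) = 6 + B**2 (c(B) = B**2 + 6 = 6 + B**2)
N = -1/3 (N = -2*1/6 = -1/3 ≈ -0.33333)
R = 36 (R = (-4 + (6 + (-2)**2))**2 = (-4 + (6 + 4))**2 = (-4 + 10)**2 = 6**2 = 36)
I(V, H) = 36
783*I((1/N + 1) + 6, h(4)) = 783*36 = 28188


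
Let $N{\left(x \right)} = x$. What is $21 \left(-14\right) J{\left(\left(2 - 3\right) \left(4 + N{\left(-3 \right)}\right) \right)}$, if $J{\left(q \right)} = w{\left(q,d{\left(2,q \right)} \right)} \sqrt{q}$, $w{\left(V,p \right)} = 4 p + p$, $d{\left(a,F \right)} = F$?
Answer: $1470 i \approx 1470.0 i$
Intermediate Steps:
$w{\left(V,p \right)} = 5 p$
$J{\left(q \right)} = 5 q^{\frac{3}{2}}$ ($J{\left(q \right)} = 5 q \sqrt{q} = 5 q^{\frac{3}{2}}$)
$21 \left(-14\right) J{\left(\left(2 - 3\right) \left(4 + N{\left(-3 \right)}\right) \right)} = 21 \left(-14\right) 5 \left(\left(2 - 3\right) \left(4 - 3\right)\right)^{\frac{3}{2}} = - 294 \cdot 5 \left(\left(-1\right) 1\right)^{\frac{3}{2}} = - 294 \cdot 5 \left(-1\right)^{\frac{3}{2}} = - 294 \cdot 5 \left(- i\right) = - 294 \left(- 5 i\right) = 1470 i$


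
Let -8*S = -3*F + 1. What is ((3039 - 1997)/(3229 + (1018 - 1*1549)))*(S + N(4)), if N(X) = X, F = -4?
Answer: 521/568 ≈ 0.91725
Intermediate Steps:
S = -13/8 (S = -(-3*(-4) + 1)/8 = -(12 + 1)/8 = -⅛*13 = -13/8 ≈ -1.6250)
((3039 - 1997)/(3229 + (1018 - 1*1549)))*(S + N(4)) = ((3039 - 1997)/(3229 + (1018 - 1*1549)))*(-13/8 + 4) = (1042/(3229 + (1018 - 1549)))*(19/8) = (1042/(3229 - 531))*(19/8) = (1042/2698)*(19/8) = (1042*(1/2698))*(19/8) = (521/1349)*(19/8) = 521/568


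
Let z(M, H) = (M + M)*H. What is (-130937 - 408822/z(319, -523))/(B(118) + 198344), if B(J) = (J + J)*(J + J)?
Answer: -10922465929/21191635740 ≈ -0.51541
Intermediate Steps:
B(J) = 4*J² (B(J) = (2*J)*(2*J) = 4*J²)
z(M, H) = 2*H*M (z(M, H) = (2*M)*H = 2*H*M)
(-130937 - 408822/z(319, -523))/(B(118) + 198344) = (-130937 - 408822/(2*(-523)*319))/(4*118² + 198344) = (-130937 - 408822/(-333674))/(4*13924 + 198344) = (-130937 - 408822*(-1/333674))/(55696 + 198344) = (-130937 + 204411/166837)/254040 = -21844931858/166837*1/254040 = -10922465929/21191635740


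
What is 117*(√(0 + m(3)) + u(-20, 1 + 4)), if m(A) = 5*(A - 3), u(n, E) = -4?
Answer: -468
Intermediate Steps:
m(A) = -15 + 5*A (m(A) = 5*(-3 + A) = -15 + 5*A)
117*(√(0 + m(3)) + u(-20, 1 + 4)) = 117*(√(0 + (-15 + 5*3)) - 4) = 117*(√(0 + (-15 + 15)) - 4) = 117*(√(0 + 0) - 4) = 117*(√0 - 4) = 117*(0 - 4) = 117*(-4) = -468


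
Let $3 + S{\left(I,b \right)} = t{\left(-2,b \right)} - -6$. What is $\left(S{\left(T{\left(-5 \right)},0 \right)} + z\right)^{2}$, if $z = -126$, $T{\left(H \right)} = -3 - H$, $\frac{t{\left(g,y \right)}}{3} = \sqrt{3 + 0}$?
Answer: $15156 - 738 \sqrt{3} \approx 13878.0$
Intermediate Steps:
$t{\left(g,y \right)} = 3 \sqrt{3}$ ($t{\left(g,y \right)} = 3 \sqrt{3 + 0} = 3 \sqrt{3}$)
$S{\left(I,b \right)} = 3 + 3 \sqrt{3}$ ($S{\left(I,b \right)} = -3 + \left(3 \sqrt{3} - -6\right) = -3 + \left(3 \sqrt{3} + 6\right) = -3 + \left(6 + 3 \sqrt{3}\right) = 3 + 3 \sqrt{3}$)
$\left(S{\left(T{\left(-5 \right)},0 \right)} + z\right)^{2} = \left(\left(3 + 3 \sqrt{3}\right) - 126\right)^{2} = \left(-123 + 3 \sqrt{3}\right)^{2}$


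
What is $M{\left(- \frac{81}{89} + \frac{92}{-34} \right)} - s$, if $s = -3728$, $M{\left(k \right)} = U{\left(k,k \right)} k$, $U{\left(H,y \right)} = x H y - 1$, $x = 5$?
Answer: $\frac{12105713867460}{3463512697} \approx 3495.2$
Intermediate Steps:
$U{\left(H,y \right)} = -1 + 5 H y$ ($U{\left(H,y \right)} = 5 H y - 1 = -1 + 5 H y$)
$M{\left(k \right)} = k \left(-1 + 5 k^{2}\right)$ ($M{\left(k \right)} = \left(-1 + 5 k k\right) k = \left(-1 + 5 k^{2}\right) k = k \left(-1 + 5 k^{2}\right)$)
$M{\left(- \frac{81}{89} + \frac{92}{-34} \right)} - s = \left(- (- \frac{81}{89} + \frac{92}{-34}) + 5 \left(- \frac{81}{89} + \frac{92}{-34}\right)^{3}\right) - -3728 = \left(- (\left(-81\right) \frac{1}{89} + 92 \left(- \frac{1}{34}\right)) + 5 \left(\left(-81\right) \frac{1}{89} + 92 \left(- \frac{1}{34}\right)\right)^{3}\right) + 3728 = \left(- (- \frac{81}{89} - \frac{46}{17}) + 5 \left(- \frac{81}{89} - \frac{46}{17}\right)^{3}\right) + 3728 = \left(\left(-1\right) \left(- \frac{5471}{1513}\right) + 5 \left(- \frac{5471}{1513}\right)^{3}\right) + 3728 = \left(\frac{5471}{1513} + 5 \left(- \frac{163757102111}{3463512697}\right)\right) + 3728 = \left(\frac{5471}{1513} - \frac{818785510555}{3463512697}\right) + 3728 = - \frac{806261466956}{3463512697} + 3728 = \frac{12105713867460}{3463512697}$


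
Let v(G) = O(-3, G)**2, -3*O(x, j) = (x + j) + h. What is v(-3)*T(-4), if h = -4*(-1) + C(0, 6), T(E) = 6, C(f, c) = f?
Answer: 8/3 ≈ 2.6667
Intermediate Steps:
h = 4 (h = -4*(-1) + 0 = 4 + 0 = 4)
O(x, j) = -4/3 - j/3 - x/3 (O(x, j) = -((x + j) + 4)/3 = -((j + x) + 4)/3 = -(4 + j + x)/3 = -4/3 - j/3 - x/3)
v(G) = (-1/3 - G/3)**2 (v(G) = (-4/3 - G/3 - 1/3*(-3))**2 = (-4/3 - G/3 + 1)**2 = (-1/3 - G/3)**2)
v(-3)*T(-4) = ((1 - 3)**2/9)*6 = ((1/9)*(-2)**2)*6 = ((1/9)*4)*6 = (4/9)*6 = 8/3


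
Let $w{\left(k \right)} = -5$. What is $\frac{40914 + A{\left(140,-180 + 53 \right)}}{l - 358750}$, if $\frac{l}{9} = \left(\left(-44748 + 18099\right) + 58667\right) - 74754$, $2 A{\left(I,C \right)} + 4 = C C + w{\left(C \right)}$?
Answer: $- \frac{24487}{371687} \approx -0.065881$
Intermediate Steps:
$A{\left(I,C \right)} = - \frac{9}{2} + \frac{C^{2}}{2}$ ($A{\left(I,C \right)} = -2 + \frac{C C - 5}{2} = -2 + \frac{C^{2} - 5}{2} = -2 + \frac{-5 + C^{2}}{2} = -2 + \left(- \frac{5}{2} + \frac{C^{2}}{2}\right) = - \frac{9}{2} + \frac{C^{2}}{2}$)
$l = -384624$ ($l = 9 \left(\left(\left(-44748 + 18099\right) + 58667\right) - 74754\right) = 9 \left(\left(-26649 + 58667\right) - 74754\right) = 9 \left(32018 - 74754\right) = 9 \left(-42736\right) = -384624$)
$\frac{40914 + A{\left(140,-180 + 53 \right)}}{l - 358750} = \frac{40914 - \left(\frac{9}{2} - \frac{\left(-180 + 53\right)^{2}}{2}\right)}{-384624 - 358750} = \frac{40914 - \left(\frac{9}{2} - \frac{\left(-127\right)^{2}}{2}\right)}{-743374} = \left(40914 + \left(- \frac{9}{2} + \frac{1}{2} \cdot 16129\right)\right) \left(- \frac{1}{743374}\right) = \left(40914 + \left(- \frac{9}{2} + \frac{16129}{2}\right)\right) \left(- \frac{1}{743374}\right) = \left(40914 + 8060\right) \left(- \frac{1}{743374}\right) = 48974 \left(- \frac{1}{743374}\right) = - \frac{24487}{371687}$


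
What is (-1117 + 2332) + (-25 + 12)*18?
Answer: 981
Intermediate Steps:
(-1117 + 2332) + (-25 + 12)*18 = 1215 - 13*18 = 1215 - 234 = 981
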